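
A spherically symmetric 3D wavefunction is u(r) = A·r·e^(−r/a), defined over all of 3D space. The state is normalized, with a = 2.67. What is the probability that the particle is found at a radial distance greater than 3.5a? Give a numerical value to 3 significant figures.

P ≈ 0.173

With dV = 4πr²dr, the probability is ∫|u|² dV over r > 3.5a.
Normalization gives A² = 1/(3·π·a^5).
In terms of t = r/a (A², 4π and the length scale all cancel between numerator and denominator), P = [∫_{3.5}^{∞} t^4·e^(-2·t) dt] / [∫_{0}^{∞} t^4·e^(-2·t) dt].
With ∫ t^4·e^(-2·t) dt = -(t^4/2 + t^3 + 3·t^2/2 + 3·t/2 + 3/4)·e^(-2·t) + C, the region integral is 4553·e^(-7)/32 and the full one is 3/4.
This evaluates to P = 0.1730.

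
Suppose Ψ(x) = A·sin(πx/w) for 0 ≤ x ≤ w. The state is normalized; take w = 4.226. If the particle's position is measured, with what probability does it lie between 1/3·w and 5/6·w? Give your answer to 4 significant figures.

P ≈ 0.7757

|Ψ|² is the probability density, so P = ∫_{1/3·w}^{5/6·w} |Ψ|² dx.
With A² fixed by ∫|Ψ|² = 1, i.e. A² = (w/2)^(−1), substitute and integrate.
Let u = x/w; then A² and the length scale cancel, so P = ∫_{1/3}^{5/6} sin(π·u)^2 du ÷ ∫_{0}^{1} sin(π·u)^2 du.
An antiderivative of sin(π·u)^2 is u/2 - sin(2·π·u)/(4·π); evaluating from 1/3 to 5/6 gives √(3)/(4·π) + 1/4, while the full integral is 1/2.
The result is P = (√(3) + π)/(2·π).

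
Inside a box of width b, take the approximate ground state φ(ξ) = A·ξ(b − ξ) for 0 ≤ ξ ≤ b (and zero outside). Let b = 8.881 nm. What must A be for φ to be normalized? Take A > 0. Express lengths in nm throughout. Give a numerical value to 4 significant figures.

We need A² ∫|f|² dξ = 1, taking the integral from 0 to b.
∫|φ|² dξ = A²·(b^5/30).
So A² = (b^5/30)^(−1).
Substituting b = 8.881 gives A² = 0.00054302, so A = 0.023303.

A ≈ 0.02330 nm^(-5/2)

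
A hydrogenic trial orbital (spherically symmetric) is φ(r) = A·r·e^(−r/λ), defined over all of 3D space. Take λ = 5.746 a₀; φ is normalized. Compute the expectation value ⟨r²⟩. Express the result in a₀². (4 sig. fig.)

⟨r^2⟩ ≈ 247.6 a₀^2

The expectation value is the |φ|²-weighted average of r^2: ∫ r^2|φ|² 4πr² dr.
Using ∫₀^∞ rⁿ e^(−αr) dr = n!/αⁿ⁺¹, the ratio of the moment integral to the normalization integral gives ⟨r²⟩ = 15·λ^2/2.
With λ = 5.746, ⟨r^2⟩ = 247.62.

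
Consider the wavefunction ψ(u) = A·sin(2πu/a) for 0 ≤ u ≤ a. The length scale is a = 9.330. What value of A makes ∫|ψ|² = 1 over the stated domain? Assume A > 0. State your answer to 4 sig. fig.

Require ∫ |ψ|² du = 1 over the whole domain.
The integral (without the A² prefactor) comes out to a/2.
With a = 9.330: A² = 0.21436 and A = 0.46299.

A ≈ 0.4630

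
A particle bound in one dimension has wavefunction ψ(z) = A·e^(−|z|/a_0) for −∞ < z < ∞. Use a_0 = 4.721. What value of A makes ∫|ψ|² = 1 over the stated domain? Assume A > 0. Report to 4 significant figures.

A ≈ 0.4602

The normalization condition is ∫|ψ|² dz = 1 from −∞ to ∞.
Recall ∫₀^∞ z^m e^(−z/β) dz = m!·β^(m+1), the integral (without the A² prefactor) comes out to a_0.
Substituting a_0 = 4.721 gives A² = 0.21182, so A = 0.46024.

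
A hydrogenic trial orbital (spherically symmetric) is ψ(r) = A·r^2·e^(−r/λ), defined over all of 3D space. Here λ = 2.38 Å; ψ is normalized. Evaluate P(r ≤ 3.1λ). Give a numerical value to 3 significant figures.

P = ∫ |ψ|² 4πr² dr over r ≤ 3.1λ.
A² is fixed by ∫₀^∞ 4πr²|ψ|² dr = 1, i.e. A² = (45·π·λ^7/2)^(−1).
In terms of u = r/λ (A², 4π and the length scale all cancel between numerator and denominator), P = [∫_{0}^{3.1} u^6·e^(-2·u) du] / [∫_{0}^{∞} u^6·e^(-2·u) du].
With ∫ u^6·e^(-2·u) du = -(4·u^6 + 12·u^5 + 30·u^4 + 60·u^3 + 90·u^2 + 90·u + 45)·e^(-2·u)/8 + C, the region integral is ≈ 2.3951 and the full one is 45/8.
This evaluates to P = 0.4258.

P ≈ 0.426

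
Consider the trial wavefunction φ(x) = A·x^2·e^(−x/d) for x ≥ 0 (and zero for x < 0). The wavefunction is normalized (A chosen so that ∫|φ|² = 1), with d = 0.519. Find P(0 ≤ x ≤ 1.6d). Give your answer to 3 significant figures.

P ≈ 0.219

|φ|² is the probability density, so P = ∫_{0}^{1.6d} |φ|² dx.
The normalization integral ∫|φ|²dx over the whole domain equals 3·d^5/4·A², and A² cancels in the ratio.
In terms of u = x/d (A² and the length scale cancel between numerator and denominator), P = [∫_{0}^{1.6} u^4·e^(-2·u) du] / [∫_{0}^{∞} u^4·e^(-2·u) du].
With ∫ u^4·e^(-2·u) du = -(u^4/2 + u^3 + 3·u^2/2 + 3·u/2 + 3/4)·e^(-2·u) + C, the region integral is ≈ 0.16454 and the full one is 3/4.
The result is P = 0.2194.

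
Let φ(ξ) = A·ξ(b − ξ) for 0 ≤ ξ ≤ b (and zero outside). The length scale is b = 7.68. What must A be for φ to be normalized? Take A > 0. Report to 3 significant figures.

We need A² ∫|f|² dξ = 1, taking the integral from 0 to b.
Expanding the polynomial and integrating term by term, carrying out the integral gives A² · b^5/30.
Hence A² = 1/[b^5/30].
Plugging in b = 7.68 yields A = 0.03351.

A ≈ 0.0335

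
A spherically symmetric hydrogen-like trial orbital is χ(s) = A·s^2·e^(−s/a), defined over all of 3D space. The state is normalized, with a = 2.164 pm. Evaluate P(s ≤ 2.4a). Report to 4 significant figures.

P ≈ 0.2092

With dV = 4πs²ds, the probability is ∫|χ|² dV over s ≤ 2.4a.
Normalization gives A² = 1/(45·π·a^7/2).
Substituting u = s/a, A², 4π and the length scale all cancel in the ratio: P = ∫_{0}^{2.4} u^6·e^(-2·u) du / ∫_{0}^{∞} u^6·e^(-2·u) du.
Using ∫ u^6·e^(-2·u) du = -(4·u^6 + 12·u^5 + 30·u^4 + 60·u^3 + 90·u^2 + 90·u + 45)·e^(-2·u)/8, the numerator is ≈ 1.17672 and the denominator is 45/8.
This evaluates to P = 0.20920.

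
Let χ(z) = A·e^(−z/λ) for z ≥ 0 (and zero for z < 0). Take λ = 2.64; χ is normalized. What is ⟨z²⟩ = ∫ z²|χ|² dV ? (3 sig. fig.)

The expectation value is the |χ|²-weighted average of z^2: ∫ z^2|χ|² dz.
With ∫₀^∞ z^2 e^(−αz) dz = 2!/α^3, the ratio of the moment integral to the normalization integral gives ⟨z²⟩ = λ^2/2.
Putting λ = 2.64 gives 3.485.

⟨z^2⟩ ≈ 3.48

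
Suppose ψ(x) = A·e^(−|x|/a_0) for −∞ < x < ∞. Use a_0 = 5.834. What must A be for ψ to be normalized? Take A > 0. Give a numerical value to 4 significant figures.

We need A² ∫|f|² dx = 1, taking the integral from −∞ to ∞.
The integral (without the A² prefactor) comes out to a_0.
Setting this equal to 1 gives A² = 1/(a_0).
Plugging in a_0 = 5.834 yields A = 0.41402.

A ≈ 0.4140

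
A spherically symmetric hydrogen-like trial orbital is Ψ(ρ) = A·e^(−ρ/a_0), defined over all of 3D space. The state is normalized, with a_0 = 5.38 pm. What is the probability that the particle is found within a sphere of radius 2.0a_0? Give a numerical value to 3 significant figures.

P = ∫ |Ψ|² 4πρ² dρ over ρ ≤ 2.0a_0.
The full normalization integral is A²·[π·a_0^3] = 1, fixing A².
Substituting u = ρ/a_0, A², 4π and the length scale all cancel in the ratio: P = ∫_{0}^{2.0} u^2·e^(-2·u) du / ∫_{0}^{∞} u^2·e^(-2·u) du.
With ∫ u^2·e^(-2·u) du = -(2·u^2 + 2·u + 1)·e^(-2·u)/4 + C, the region integral is 1/4 - 13·e^(-4)/4 and the full one is 1/4.
The region integral divided by the full integral gives P = 0.7619.

P ≈ 0.762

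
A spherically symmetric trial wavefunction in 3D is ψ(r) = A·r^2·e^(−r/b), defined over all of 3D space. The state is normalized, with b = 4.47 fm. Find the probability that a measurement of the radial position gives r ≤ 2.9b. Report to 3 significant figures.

P = ∫ |ψ|² 4πr² dr over r ≤ 2.9b.
Normalization gives A² = 1/(45·π·b^7/2).
In terms of u = r/b (A², 4π and the length scale all cancel between numerator and denominator), P = [∫_{0}^{2.9} u^6·e^(-2·u) du] / [∫_{0}^{∞} u^6·e^(-2·u) du].
An antiderivative of u^6·e^(-2·u) is -(4·u^6 + 12·u^5 + 30·u^4 + 60·u^3 + 90·u^2 + 90·u + 45)·e^(-2·u)/8; evaluating from 0 to 2.9 gives ≈ 2.0340, while the full integral is 45/8.
Taking the ratio yields P = 0.3616.

P ≈ 0.362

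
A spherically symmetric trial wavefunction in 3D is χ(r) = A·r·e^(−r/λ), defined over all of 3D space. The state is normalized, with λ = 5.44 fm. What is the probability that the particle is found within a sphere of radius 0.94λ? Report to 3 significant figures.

P = ∫ |χ|² 4πr² dr over r ≤ 0.94λ.
The full normalization integral is A²·[3·π·λ^5] = 1, fixing A².
Let u = r/λ; then A², 4π and the length scale all cancel, so P = ∫_{0}^{0.94} u^4·e^(-2·u) du ÷ ∫_{0}^{∞} u^4·e^(-2·u) du.
Using ∫ u^4·e^(-2·u) du = -(u^4/2 + u^3 + 3·u^2/2 + 3·u/2 + 3/4)·e^(-2·u), the numerator is ≈ 0.031856 and the denominator is 3/4.
Taking the ratio yields P = 0.04248.

P ≈ 0.0425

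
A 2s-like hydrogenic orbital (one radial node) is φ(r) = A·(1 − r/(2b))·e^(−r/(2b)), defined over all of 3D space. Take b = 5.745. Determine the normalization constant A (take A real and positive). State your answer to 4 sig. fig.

Require ∫ |φ|² 4πr² dr = 1 over the whole domain.
In 3D with spherical symmetry the volume element is 4πr² dr.
Recall ∫₀^∞ r^m e^(−r/β) dr = m!·β^(m+1), the integral (without the A² prefactor) comes out to 8·π·b^3.
Substituting b = 5.745 gives A² = 0.00020984, so A = 0.014486.

A ≈ 0.01449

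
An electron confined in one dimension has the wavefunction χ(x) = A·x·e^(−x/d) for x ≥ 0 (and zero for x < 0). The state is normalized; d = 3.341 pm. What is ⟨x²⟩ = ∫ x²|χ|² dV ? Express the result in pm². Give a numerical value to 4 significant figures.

The expectation value is the |χ|²-weighted average of x^2: ∫ x^2|χ|² dx.
Using ∫₀^∞ xⁿ e^(−αx) dx = n!/αⁿ⁺¹, since the A² factors cancel between numerator and denominator, ⟨x²⟩ = 3·d^2.
Putting d = 3.341 gives 33.487.

⟨x^2⟩ ≈ 33.49 pm^2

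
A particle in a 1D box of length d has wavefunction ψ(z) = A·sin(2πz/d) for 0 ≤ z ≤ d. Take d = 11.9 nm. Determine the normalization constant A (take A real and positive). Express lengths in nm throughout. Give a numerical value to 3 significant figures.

We need A² ∫|f|² dz = 1, taking the integral from 0 to d.
∫|ψ|² dz = A²·(d/2).
Hence A² = 1/[d/2].
Plugging in d = 11.9 yields A = 0.4100.

A ≈ 0.410 nm^(-1/2)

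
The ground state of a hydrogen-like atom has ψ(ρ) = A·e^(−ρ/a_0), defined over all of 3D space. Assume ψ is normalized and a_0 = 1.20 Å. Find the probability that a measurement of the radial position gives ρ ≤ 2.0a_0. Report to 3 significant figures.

Integrate the radial probability density 4πρ²|ψ|² over ρ ≤ 2.0a_0.
Normalization gives A² = 1/(π·a_0^3).
Substituting u = ρ/a_0, A², 4π and the length scale all cancel in the ratio: P = ∫_{0}^{2.0} u^2·e^(-2·u) du / ∫_{0}^{∞} u^2·e^(-2·u) du.
An antiderivative of u^2·e^(-2·u) is -(2·u^2 + 2·u + 1)·e^(-2·u)/4; evaluating from 0 to 2.0 gives 1/4 - 13·e^(-4)/4, while the full integral is 1/4.
This evaluates to P = 0.7619.

P ≈ 0.762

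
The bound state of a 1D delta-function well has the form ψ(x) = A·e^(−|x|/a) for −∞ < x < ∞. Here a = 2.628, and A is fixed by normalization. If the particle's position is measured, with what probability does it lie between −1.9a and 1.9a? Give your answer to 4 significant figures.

P = ∫_{−1.9a}^{1.9a} |ψ(x)|² dx.
Since A² = 1/(a), this is the region integral divided by the full normalization integral.
By symmetry take twice the x ≥ 0 contribution in numerator and denominator; the 2's cancel. Substituting u = x/a, A² and the length scale cancel in the ratio: P = ∫_{0}^{1.9} e^(-2·u) du / ∫_{0}^{∞} e^(-2·u) du.
An antiderivative of e^(-2·u) is -e^(-2·u)/2; evaluating from 0 to 1.9 gives 1/2 - e^(-19/5)/2, while the full integral is 1/2.
Taking the ratio, P = 0.97763.

P ≈ 0.9776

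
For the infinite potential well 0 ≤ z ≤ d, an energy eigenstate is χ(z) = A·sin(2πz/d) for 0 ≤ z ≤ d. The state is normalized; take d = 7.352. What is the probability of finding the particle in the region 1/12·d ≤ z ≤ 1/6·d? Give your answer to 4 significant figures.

P ≈ 0.08333

P = ∫_{1/12·d}^{1/6·d} |χ(z)|² dz.
Since A² = 1/(d/2), this is the region integral divided by the full normalization integral.
In terms of u = z/d (A² and the length scale cancel between numerator and denominator), P = [∫_{1/12}^{1/6} sin(2·π·u)^2 du] / [∫_{0}^{1} sin(2·π·u)^2 du].
An antiderivative of sin(2·π·u)^2 is u/2 - sin(4·π·u)/(8·π); evaluating from 1/12 to 1/6 gives 1/24, while the full integral is 1/2.
The result is P = 1/12.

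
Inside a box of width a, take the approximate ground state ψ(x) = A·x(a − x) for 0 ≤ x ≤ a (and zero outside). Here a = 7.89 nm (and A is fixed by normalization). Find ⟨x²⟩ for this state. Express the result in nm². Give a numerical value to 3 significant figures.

⟨x^2⟩ ≈ 17.8 nm^2

The expectation value is the |ψ|²-weighted average of x^2: ∫ x^2|ψ|² dx.
Since the A² factors cancel between numerator and denominator, ⟨x²⟩ = 2·a^2/7.
Putting a = 7.89 gives 17.79.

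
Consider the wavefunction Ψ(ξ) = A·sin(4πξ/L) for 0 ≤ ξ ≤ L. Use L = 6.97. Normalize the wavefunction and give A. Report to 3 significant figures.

A ≈ 0.536

The normalization condition is ∫|Ψ|² dξ = 1 from 0 to L.
∫|Ψ|² dξ = A²·(L/2).
So A² = (L/2)^(−1).
Plugging in L = 6.97 yields A = 0.5357.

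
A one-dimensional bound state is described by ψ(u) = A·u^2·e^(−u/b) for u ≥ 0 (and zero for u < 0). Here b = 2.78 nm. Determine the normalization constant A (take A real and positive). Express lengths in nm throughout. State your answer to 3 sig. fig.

A ≈ 0.0896 nm^(-5/2)

We need A² ∫|f|² du = 1, taking the integral from 0 to ∞.
With ∫₀^∞ u^4 e^(−αu) du = 4!/α^5, with ψ = A·u^2·e^(−u/b), the integral evaluates to A²·[3·b^5/4].
So A² = (3·b^5/4)^(−1).
Plugging in b = 2.78 yields A = 0.08961.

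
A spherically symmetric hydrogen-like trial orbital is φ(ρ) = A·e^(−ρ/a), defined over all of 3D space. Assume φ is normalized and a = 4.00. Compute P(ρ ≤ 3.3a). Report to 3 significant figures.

With dV = 4πρ²dρ, the probability is ∫|φ|² dV over ρ ≤ 3.3a.
The full normalization integral is A²·[π·a^3] = 1, fixing A².
Substituting u = ρ/a, A², 4π and the length scale all cancel in the ratio: P = ∫_{0}^{3.3} u^2·e^(-2·u) du / ∫_{0}^{∞} u^2·e^(-2·u) du.
An antiderivative of u^2·e^(-2·u) is -(2·u^2 + 2·u + 1)·e^(-2·u)/4; evaluating from 0 to 3.3 gives 1/4 - 1469·e^(-33/5)/200, while the full integral is 1/4.
Taking the ratio yields P = 0.9600.

P ≈ 0.960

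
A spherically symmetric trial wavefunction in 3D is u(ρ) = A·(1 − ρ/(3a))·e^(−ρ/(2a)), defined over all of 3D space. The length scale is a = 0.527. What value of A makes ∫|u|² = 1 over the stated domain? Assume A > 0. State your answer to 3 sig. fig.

Normalization requires ∫|u|² 4πρ² dρ = 1, integrated from 0 to ∞.
In 3D with spherical symmetry the volume element is 4πρ² dρ.
Using ∫₀^∞ ρⁿ e^(−αρ) dρ = n!/αⁿ⁺¹, the integral (without the A² prefactor) comes out to 8·π·a^3/3.
Hence A² = 1/[8·π·a^3/3].
Substituting a = 0.527 gives A² = 0.8155, so A = 0.9031.

A ≈ 0.903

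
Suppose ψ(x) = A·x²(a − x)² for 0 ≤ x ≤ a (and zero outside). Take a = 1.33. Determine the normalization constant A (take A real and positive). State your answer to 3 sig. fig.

Normalization requires ∫|ψ|² dx = 1, integrated from 0 to a.
With ψ = A·x²(a − x)², the integral evaluates to A²·[a^9/630].
Hence A² = 1/[a^9/630].
Plugging in a = 1.33 yields A = 6.956.

A ≈ 6.96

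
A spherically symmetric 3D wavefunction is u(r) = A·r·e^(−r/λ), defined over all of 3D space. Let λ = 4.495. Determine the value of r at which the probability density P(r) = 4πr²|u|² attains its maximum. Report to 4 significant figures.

r ≈ 8.990

Differentiate P(r) = 4πr²|u|² with respect to r and set to zero.
This gives r = 2·λ.
With λ = 4.495, the most probable radial distance is 8.9900.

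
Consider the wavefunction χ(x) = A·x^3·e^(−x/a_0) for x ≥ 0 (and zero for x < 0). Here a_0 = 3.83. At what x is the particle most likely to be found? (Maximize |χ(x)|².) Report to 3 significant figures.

The maximum of |χ(x)|² occurs where its derivative vanishes.
Solving yields x = 3·a_0.
With a_0 = 3.83, the most probable position is 11.49.

x ≈ 11.5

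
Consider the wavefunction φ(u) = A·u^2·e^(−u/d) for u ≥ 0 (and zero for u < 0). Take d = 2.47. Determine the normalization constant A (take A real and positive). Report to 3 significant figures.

A ≈ 0.120

We need A² ∫|f|² du = 1, taking the integral from 0 to ∞.
The integral (without the A² prefactor) comes out to 3·d^5/4.
Setting this equal to 1 gives A² = 1/(3·d^5/4).
With d = 2.47: A² = 0.01450 and A = 0.1204.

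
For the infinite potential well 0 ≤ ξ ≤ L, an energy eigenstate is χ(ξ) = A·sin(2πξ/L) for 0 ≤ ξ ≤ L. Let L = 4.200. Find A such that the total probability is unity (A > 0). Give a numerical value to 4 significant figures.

Require ∫ |χ|² dξ = 1 over the whole domain.
The integral (without the A² prefactor) comes out to L/2.
So A² = (L/2)^(−1).
Substituting L = 4.200 gives A² = 0.47619, so A = 0.69007.

A ≈ 0.6901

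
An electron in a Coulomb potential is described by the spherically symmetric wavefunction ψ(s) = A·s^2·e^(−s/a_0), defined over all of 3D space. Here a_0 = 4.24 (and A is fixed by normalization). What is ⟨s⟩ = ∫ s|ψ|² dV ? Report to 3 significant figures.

⟨s⟩ ≈ 14.8

By definition ⟨s⟩ = ∫ s |ψ(s)|² 4πs² ds.
With ∫₀^∞ s^7 e^(−αs) ds = 7!/α^8, evaluating both integrals, ⟨s⟩ = 7·a_0/2.
With a_0 = 4.24, ⟨s⟩ = 14.84.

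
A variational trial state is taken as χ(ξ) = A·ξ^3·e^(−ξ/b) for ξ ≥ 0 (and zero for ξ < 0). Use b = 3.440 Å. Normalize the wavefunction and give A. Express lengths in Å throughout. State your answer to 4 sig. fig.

The normalization condition is ∫|χ|² dξ = 1 from 0 to ∞.
Carrying out the integral gives A² · 45·b^7/8.
So A² = (45·b^7/8)^(−1).
Substituting b = 3.440 gives A² = 0.000031187, so A = 0.0055845.

A ≈ 0.005584 Å^(-7/2)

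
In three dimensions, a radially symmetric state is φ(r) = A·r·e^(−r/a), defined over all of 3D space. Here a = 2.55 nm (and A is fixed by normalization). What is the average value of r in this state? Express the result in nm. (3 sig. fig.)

The expectation value is the |φ|²-weighted average of r: ∫ r|φ|² 4πr² dr.
Evaluating both integrals, ⟨r⟩ = 5·a/2.
With a = 2.55, ⟨r⟩ = 6.375.

⟨r⟩ ≈ 6.38 nm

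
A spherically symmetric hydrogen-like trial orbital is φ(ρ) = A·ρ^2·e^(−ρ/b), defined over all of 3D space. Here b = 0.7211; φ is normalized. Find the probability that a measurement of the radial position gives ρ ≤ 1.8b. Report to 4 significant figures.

P ≈ 0.07327

P = ∫ |φ|² 4πρ² dρ over ρ ≤ 1.8b.
A² is fixed by ∫₀^∞ 4πρ²|φ|² dρ = 1, i.e. A² = (45·π·b^7/2)^(−1).
In terms of u = ρ/b (A², 4π and the length scale all cancel between numerator and denominator), P = [∫_{0}^{1.8} u^6·e^(-2·u) du] / [∫_{0}^{∞} u^6·e^(-2·u) du].
An antiderivative of u^6·e^(-2·u) is -(4·u^6 + 12·u^5 + 30·u^4 + 60·u^3 + 90·u^2 + 90·u + 45)·e^(-2·u)/8; evaluating from 0 to 1.8 gives ≈ 0.412163, while the full integral is 45/8.
The region integral divided by the full integral gives P = 0.073273.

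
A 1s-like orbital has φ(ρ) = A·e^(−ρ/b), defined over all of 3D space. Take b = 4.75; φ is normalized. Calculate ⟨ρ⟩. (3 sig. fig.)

⟨ρ⟩ = ∫ ρ |φ|² 4πρ² dρ over the full domain.
Evaluating both integrals, ⟨ρ⟩ = 3·b/2.
With b = 4.75, ⟨ρ⟩ = 7.125.

⟨ρ⟩ ≈ 7.13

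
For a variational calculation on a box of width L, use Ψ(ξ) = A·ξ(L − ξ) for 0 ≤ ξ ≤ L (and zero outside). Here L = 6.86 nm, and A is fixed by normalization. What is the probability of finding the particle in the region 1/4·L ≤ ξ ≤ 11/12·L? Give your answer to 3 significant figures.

P ≈ 0.891

|Ψ|² is the probability density, so P = ∫_{1/4·L}^{11/12·L} |Ψ|² dξ.
The normalization integral ∫|Ψ|²dξ over the whole domain equals L^5/30·A², and A² cancels in the ratio.
Substituting u = ξ/L, A² and the length scale cancel in the ratio: P = ∫_{1/4}^{11/12} u^2·(1 - u)^2 du / ∫_{0}^{1} u^2·(1 - u)^2 du.
An antiderivative of u^2·(1 - u)^2 is u^3·(6·u^2 - 15·u + 10)/30; evaluating from 1/4 to 11/12 gives ≈ 0.029713, while the full integral is 1/30.
Taking the ratio, P = 4621/5184.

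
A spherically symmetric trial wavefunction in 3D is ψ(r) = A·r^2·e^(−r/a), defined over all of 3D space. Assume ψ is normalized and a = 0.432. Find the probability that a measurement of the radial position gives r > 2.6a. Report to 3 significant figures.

With dV = 4πr²dr, the probability is ∫|ψ|² dV over r > 2.6a.
Normalization gives A² = 1/(45·π·a^7/2).
In terms of u = r/a (A², 4π and the length scale all cancel between numerator and denominator), P = [∫_{2.6}^{∞} u^6·e^(-2·u) du] / [∫_{0}^{∞} u^6·e^(-2·u) du].
With ∫ u^6·e^(-2·u) du = -(4·u^6 + 12·u^5 + 30·u^4 + 60·u^3 + 90·u^2 + 90·u + 45)·e^(-2·u)/8 + C, the region integral is ≈ 4.1197 and the full one is 45/8.
The region integral divided by the full integral gives P = 0.7324.

P ≈ 0.732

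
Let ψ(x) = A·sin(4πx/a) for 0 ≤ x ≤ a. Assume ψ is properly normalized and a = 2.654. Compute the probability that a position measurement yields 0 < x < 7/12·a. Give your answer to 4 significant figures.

|ψ|² is the probability density, so P = ∫_{0}^{7/12·a} |ψ|² dx.
The normalization integral ∫|ψ|²dx over the whole domain equals a/2·A², and A² cancels in the ratio.
Substituting u = x/a, A² and the length scale cancel in the ratio: P = ∫_{0}^{7/12} sin(4·π·u)^2 du / ∫_{0}^{1} sin(4·π·u)^2 du.
With ∫ sin(4·π·u)^2 du = u/2 - sin(4·π·u)·cos(4·π·u)/(8·π) + C, the region integral is -√(3)/(32·π) + 7/24 and the full one is 1/2.
Taking the ratio, P = -√(3)/(16·π) + 7/12.

P ≈ 0.5489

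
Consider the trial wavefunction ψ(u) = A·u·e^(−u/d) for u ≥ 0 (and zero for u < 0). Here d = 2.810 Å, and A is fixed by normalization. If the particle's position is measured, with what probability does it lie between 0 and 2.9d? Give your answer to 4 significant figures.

|ψ|² is the probability density, so P = ∫_{0}^{2.9d} |ψ|² du.
With A² fixed by ∫|ψ|² = 1, i.e. A² = (d^3/4)^(−1), substitute and integrate.
Substituting t = u/d, A² and the length scale cancel in the ratio: P = ∫_{0}^{2.9} t^2·e^(-2·t) dt / ∫_{0}^{∞} t^2·e^(-2·t) dt.
An antiderivative of t^2·e^(-2·t) is -(2·t^2 + 2·t + 1)·e^(-2·t)/4; evaluating from 0 to 2.9 gives 1/4 - 1181·e^(-29/5)/200, while the full integral is 1/4.
Evaluating gives P = 0.92849.

P ≈ 0.9285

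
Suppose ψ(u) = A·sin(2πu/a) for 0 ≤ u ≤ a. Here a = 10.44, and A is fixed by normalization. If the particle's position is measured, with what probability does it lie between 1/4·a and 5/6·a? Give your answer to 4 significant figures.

P = ∫_{1/4·a}^{5/6·a} |ψ(u)|² du.
Since A² = 1/(a/2), this is the region integral divided by the full normalization integral.
Substituting t = u/a, A² and the length scale cancel in the ratio: P = ∫_{1/4}^{5/6} sin(2·π·t)^2 dt / ∫_{0}^{1} sin(2·π·t)^2 dt.
With ∫ sin(2·π·t)^2 dt = t/2 - sin(4·π·t)/(8·π) + C, the region integral is √(3)/(16·π) + 7/24 and the full one is 1/2.
This works out to P = √(3)/(8·π) + 7/12.

P ≈ 0.6522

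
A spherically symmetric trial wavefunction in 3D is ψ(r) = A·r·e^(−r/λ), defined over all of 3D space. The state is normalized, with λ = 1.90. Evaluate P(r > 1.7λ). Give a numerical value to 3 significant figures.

P ≈ 0.744

With dV = 4πr²dr, the probability is ∫|ψ|² dV over r > 1.7λ.
A² is fixed by ∫₀^∞ 4πr²|ψ|² dr = 1, i.e. A² = (3·π·λ^5)^(−1).
Substituting u = r/λ, A², 4π and the length scale all cancel in the ratio: P = ∫_{1.7}^{∞} u^4·e^(-2·u) du / ∫_{0}^{∞} u^4·e^(-2·u) du.
An antiderivative of u^4·e^(-2·u) is -(u^4/2 + u^3 + 3·u^2/2 + 3·u/2 + 3/4)·e^(-2·u); evaluating from 1.7 to ∞ gives ≈ 0.55814, while the full integral is 3/4.
The region integral divided by the full integral gives P = 0.7442.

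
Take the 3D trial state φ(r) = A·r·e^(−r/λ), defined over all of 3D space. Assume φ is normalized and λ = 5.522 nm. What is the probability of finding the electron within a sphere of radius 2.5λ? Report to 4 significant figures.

P ≈ 0.5595

Integrate the radial probability density 4πr²|φ|² over r ≤ 2.5λ.
A² is fixed by ∫₀^∞ 4πr²|φ|² dr = 1, i.e. A² = (3·π·λ^5)^(−1).
In terms of u = r/λ (A², 4π and the length scale all cancel between numerator and denominator), P = [∫_{0}^{2.5} u^4·e^(-2·u) du] / [∫_{0}^{∞} u^4·e^(-2·u) du].
An antiderivative of u^4·e^(-2·u) is -(u^4/2 + u^3 + 3·u^2/2 + 3·u/2 + 3/4)·e^(-2·u); evaluating from 0 to 2.5 gives 3/4 - 1569·e^(-5)/32, while the full integral is 3/4.
The region integral divided by the full integral gives P = 0.55951.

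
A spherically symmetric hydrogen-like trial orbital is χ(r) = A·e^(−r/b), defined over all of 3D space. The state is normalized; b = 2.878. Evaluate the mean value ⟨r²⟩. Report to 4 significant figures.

The expectation value is the |χ|²-weighted average of r^2: ∫ r^2|χ|² 4πr² dr.
Since the A² factors cancel between numerator and denominator, ⟨r²⟩ = 3·b^2.
Putting b = 2.878 gives 24.849.

⟨r^2⟩ ≈ 24.85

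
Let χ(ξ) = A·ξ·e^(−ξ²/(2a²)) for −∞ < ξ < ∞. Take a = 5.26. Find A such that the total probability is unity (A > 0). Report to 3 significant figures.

A ≈ 0.0881

Require ∫ |χ|² dξ = 1 over the whole domain.
Differentiating ∫e^(−αξ²) dξ = √(π/α) under α to get the higher moments, carrying out the integral gives A² · √(π)·a^3/2.
Substituting a = 5.26 gives A² = 0.007754, so A = 0.08805.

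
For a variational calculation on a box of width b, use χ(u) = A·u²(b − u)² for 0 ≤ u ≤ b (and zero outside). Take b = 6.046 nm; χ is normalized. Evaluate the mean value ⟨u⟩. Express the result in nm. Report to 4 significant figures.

⟨u⟩ ≈ 3.023 nm

⟨u⟩ = ∫ u |χ|² du over the full domain.
Since the A² factors cancel between numerator and denominator, ⟨u⟩ = b/2.
Putting b = 6.046 gives 3.0230.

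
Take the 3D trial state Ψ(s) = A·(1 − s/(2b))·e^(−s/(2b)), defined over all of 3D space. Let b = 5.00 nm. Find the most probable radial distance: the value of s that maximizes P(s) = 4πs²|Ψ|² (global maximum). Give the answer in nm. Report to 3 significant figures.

s ≈ 26.2 nm

Differentiate P(s) = 4πs²|Ψ|² with respect to s and set to zero.
Solving yields s = b·(√(5) + 3).
With b = 5.00, the most probable radial distance is 26.18 nm.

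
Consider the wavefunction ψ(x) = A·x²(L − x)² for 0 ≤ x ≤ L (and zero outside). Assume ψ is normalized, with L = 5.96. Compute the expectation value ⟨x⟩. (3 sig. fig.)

By definition ⟨x⟩ = ∫ x |ψ(x)|² dx.
Expanding the polynomial and integrating term by term, since the A² factors cancel between numerator and denominator, ⟨x⟩ = L/2.
With L = 5.96, ⟨x⟩ = 2.980.

⟨x⟩ ≈ 2.98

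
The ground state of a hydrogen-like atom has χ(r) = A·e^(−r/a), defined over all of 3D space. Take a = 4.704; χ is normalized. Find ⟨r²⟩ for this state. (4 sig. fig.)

⟨r^2⟩ ≈ 66.38

⟨r²⟩ = ∫ r^2 |χ|² 4πr² dr over the full domain.
Recall ∫₀^∞ r^m e^(−r/β) dr = m!·β^(m+1), the ratio of the moment integral to the normalization integral gives ⟨r²⟩ = 3·a^2.
With a = 4.704, ⟨r^2⟩ = 66.383.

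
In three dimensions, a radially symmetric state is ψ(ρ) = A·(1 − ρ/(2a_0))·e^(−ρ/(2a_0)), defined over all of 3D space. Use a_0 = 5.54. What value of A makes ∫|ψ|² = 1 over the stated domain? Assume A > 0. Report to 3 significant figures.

We need A² ∫|f|² 4πρ² dρ = 1, taking the integral from 0 to ∞.
In 3D with spherical symmetry the volume element is 4πρ² dρ.
Using ∫₀^∞ ρⁿ e^(−αρ) dρ = n!/αⁿ⁺¹, carrying out the integral gives A² · 8·π·a_0^3.
So A² = (8·π·a_0^3)^(−1).
With a_0 = 5.54: A² = 0.0002340 and A = 0.01530.

A ≈ 0.0153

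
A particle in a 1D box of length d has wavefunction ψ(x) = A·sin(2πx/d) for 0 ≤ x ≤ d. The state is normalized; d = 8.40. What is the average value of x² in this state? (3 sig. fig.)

By definition ⟨x²⟩ = ∫ x^2 |ψ(x)|² dx.
With ∫₀^d sin²(nπx/d) dx = d/2, since the A² factors cancel between numerator and denominator, ⟨x²⟩ = -d^2/(8·π^2) + d^2/3.
Putting d = 8.40 gives 22.63.

⟨x^2⟩ ≈ 22.6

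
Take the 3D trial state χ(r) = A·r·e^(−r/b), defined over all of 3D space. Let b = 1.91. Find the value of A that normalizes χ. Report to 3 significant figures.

A ≈ 0.0646

Require ∫ |χ|² 4πr² dr = 1 over the whole domain.
The angular integral contributes 4π, leaving ∫₀^∞ r²|χ|² dr.
Recall ∫₀^∞ r^m e^(−r/β) dr = m!·β^(m+1), carrying out the integral gives A² · 3·π·b^5.
So A² = (3·π·b^5)^(−1).
With b = 1.91: A² = 0.004174 and A = 0.06461.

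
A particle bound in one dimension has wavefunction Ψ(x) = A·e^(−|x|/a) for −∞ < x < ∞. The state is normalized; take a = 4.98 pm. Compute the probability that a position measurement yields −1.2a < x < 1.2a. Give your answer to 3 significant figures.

The probability is P = ∫ |Ψ|² dx over [−1.2a, 1.2a].
With A² fixed by ∫|Ψ|² = 1, i.e. A² = (a)^(−1), substitute and integrate.
Both integrals are even about x = 0, so only the x ≥ 0 halves are needed (the factors of 2 cancel). In terms of u = x/a (A² and the length scale cancel between numerator and denominator), P = [∫_{0}^{1.2} e^(-2·u) du] / [∫_{0}^{∞} e^(-2·u) du].
Using ∫ e^(-2·u) du = -e^(-2·u)/2, the numerator is 1/2 - e^(-12/5)/2 and the denominator is 1/2.
This works out to P = 0.9093.

P ≈ 0.909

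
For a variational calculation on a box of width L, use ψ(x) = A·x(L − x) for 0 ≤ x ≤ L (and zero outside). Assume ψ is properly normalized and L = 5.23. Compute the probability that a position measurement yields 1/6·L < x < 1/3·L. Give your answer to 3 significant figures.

The probability is P = ∫ |ψ|² dx over [1/6·L, 1/3·L].
Since A² = 1/(L^5/30), this is the region integral divided by the full normalization integral.
Let u = x/L; then A² and the length scale cancel, so P = ∫_{1/6}^{1/3} u^2·(1 - u)^2 du ÷ ∫_{0}^{1} u^2·(1 - u)^2 du.
Using ∫ u^2·(1 - u)^2 du = u^3·(6·u^2 - 15·u + 10)/30, the numerator is ≈ 0.0058128 and the denominator is 1/30.
This works out to P = 113/648.

P ≈ 0.174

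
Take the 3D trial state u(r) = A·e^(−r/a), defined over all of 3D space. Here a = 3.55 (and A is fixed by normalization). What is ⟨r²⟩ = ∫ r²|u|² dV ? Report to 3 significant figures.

⟨r^2⟩ ≈ 37.8

The expectation value is the |u|²-weighted average of r^2: ∫ r^2|u|² 4πr² dr.
Recall ∫₀^∞ r^m e^(−r/β) dr = m!·β^(m+1), evaluating both integrals, ⟨r²⟩ = 3·a^2.
With a = 3.55, ⟨r^2⟩ = 37.81.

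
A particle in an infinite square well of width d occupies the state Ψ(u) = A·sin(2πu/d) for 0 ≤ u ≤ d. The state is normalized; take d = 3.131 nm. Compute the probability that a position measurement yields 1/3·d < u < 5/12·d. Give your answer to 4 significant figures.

The probability is P = ∫ |Ψ|² du over [1/3·d, 5/12·d].
Since A² = 1/(d/2), this is the region integral divided by the full normalization integral.
Let t = u/d; then A² and the length scale cancel, so P = ∫_{1/3}^{5/12} sin(2·π·t)^2 dt ÷ ∫_{0}^{1} sin(2·π·t)^2 dt.
Using ∫ sin(2·π·t)^2 dt = t/2 - sin(4·π·t)/(8·π), the numerator is 1/24 and the denominator is 1/2.
This works out to P = 1/12.

P ≈ 0.08333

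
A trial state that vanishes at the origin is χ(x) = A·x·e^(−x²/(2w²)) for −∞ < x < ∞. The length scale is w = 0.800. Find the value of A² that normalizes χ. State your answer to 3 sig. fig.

Normalization requires ∫|χ|² dx = 1, integrated from −∞ to ∞.
Carrying out the integral gives A² · √(π)·w^3/2.
So A² = (√(π)·w^3/2)^(−1).
Plugging in w = 0.800 yields A = 1.485.

A^2 ≈ 2.20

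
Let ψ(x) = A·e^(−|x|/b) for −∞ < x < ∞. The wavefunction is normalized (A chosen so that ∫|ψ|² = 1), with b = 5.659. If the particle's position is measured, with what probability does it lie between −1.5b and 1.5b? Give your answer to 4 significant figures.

|ψ|² is the probability density, so P = ∫_{−1.5b}^{1.5b} |ψ|² dx.
The normalization integral ∫|ψ|²dx over the whole domain equals b·A², and A² cancels in the ratio.
By symmetry take twice the x ≥ 0 contribution in numerator and denominator; the 2's cancel. In terms of u = x/b (A² and the length scale cancel between numerator and denominator), P = [∫_{0}^{1.5} e^(-2·u) du] / [∫_{0}^{∞} e^(-2·u) du].
With ∫ e^(-2·u) du = -e^(-2·u)/2 + C, the region integral is 1/2 - e^(-3)/2 and the full one is 1/2.
This works out to P = 0.95021.

P ≈ 0.9502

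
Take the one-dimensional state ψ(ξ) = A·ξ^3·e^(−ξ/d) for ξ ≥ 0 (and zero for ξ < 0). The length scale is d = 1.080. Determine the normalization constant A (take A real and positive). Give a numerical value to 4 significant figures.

A ≈ 0.3221

The normalization condition is ∫|ψ|² dξ = 1 from 0 to ∞.
With ∫₀^∞ ξ^6 e^(−αξ) dξ = 6!/α^7, ∫|ψ|² dξ = A²·(45·d^7/8).
Setting this equal to 1 gives A² = 1/(45·d^7/8).
Substituting d = 1.080 gives A² = 0.10373, so A = 0.32207.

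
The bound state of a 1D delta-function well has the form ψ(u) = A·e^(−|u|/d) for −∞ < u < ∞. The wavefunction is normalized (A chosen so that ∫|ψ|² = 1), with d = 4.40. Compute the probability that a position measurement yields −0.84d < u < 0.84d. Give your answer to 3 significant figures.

P ≈ 0.814

P = ∫_{−0.84d}^{0.84d} |ψ(u)|² du.
With A² fixed by ∫|ψ|² = 1, i.e. A² = (d)^(−1), substitute and integrate.
Both integrals are even about u = 0, so only the u ≥ 0 halves are needed (the factors of 2 cancel). Substituting t = u/d, A² and the length scale cancel in the ratio: P = ∫_{0}^{0.84} e^(-2·t) dt / ∫_{0}^{∞} e^(-2·t) dt.
An antiderivative of e^(-2·t) is -e^(-2·t)/2; evaluating from 0 to 0.84 gives 1/2 - e^(-42/25)/2, while the full integral is 1/2.
This works out to P = 0.8136.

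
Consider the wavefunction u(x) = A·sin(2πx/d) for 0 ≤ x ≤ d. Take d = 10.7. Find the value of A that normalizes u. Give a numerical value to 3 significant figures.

Require ∫ |u|² dx = 1 over the whole domain.
With ∫₀^d sin²(nπx/d) dx = d/2, carrying out the integral gives A² · d/2.
Hence A² = 1/[d/2].
Substituting d = 10.7 gives A² = 0.1869, so A = 0.4323.

A ≈ 0.432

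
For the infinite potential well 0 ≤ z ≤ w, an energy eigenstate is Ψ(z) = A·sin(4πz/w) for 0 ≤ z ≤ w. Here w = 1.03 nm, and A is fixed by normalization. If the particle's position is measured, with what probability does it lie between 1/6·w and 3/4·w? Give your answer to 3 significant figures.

P ≈ 0.549

P = ∫_{1/6·w}^{3/4·w} |Ψ(z)|² dz.
Since A² = 1/(w/2), this is the region integral divided by the full normalization integral.
Substituting u = z/w, A² and the length scale cancel in the ratio: P = ∫_{1/6}^{3/4} sin(4·π·u)^2 du / ∫_{0}^{1} sin(4·π·u)^2 du.
An antiderivative of sin(4·π·u)^2 is u/2 - sin(4·π·u)·cos(4·π·u)/(8·π); evaluating from 1/6 to 3/4 gives -√(3)/(32·π) + 7/24, while the full integral is 1/2.
The result is P = -√(3)/(16·π) + 7/12.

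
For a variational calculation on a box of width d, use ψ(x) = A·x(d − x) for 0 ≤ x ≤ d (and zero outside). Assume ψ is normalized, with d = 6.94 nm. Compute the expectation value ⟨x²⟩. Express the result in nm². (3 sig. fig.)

⟨x²⟩ = ∫ x^2 |ψ|² dx over the full domain.
Evaluating both integrals, ⟨x²⟩ = 2·d^2/7.
Putting d = 6.94 gives 13.76.

⟨x^2⟩ ≈ 13.8 nm^2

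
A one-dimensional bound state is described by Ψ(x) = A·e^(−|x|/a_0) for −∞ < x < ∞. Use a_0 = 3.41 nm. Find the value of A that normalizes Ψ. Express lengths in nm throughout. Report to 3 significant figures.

We need A² ∫|f|² dx = 1, taking the integral from −∞ to ∞.
With Ψ = A·e^(−|x|/a_0), the integral evaluates to A²·[a_0].
Setting this equal to 1 gives A² = 1/(a_0).
Plugging in a_0 = 3.41 yields A = 0.5415.

A ≈ 0.542 nm^(-1/2)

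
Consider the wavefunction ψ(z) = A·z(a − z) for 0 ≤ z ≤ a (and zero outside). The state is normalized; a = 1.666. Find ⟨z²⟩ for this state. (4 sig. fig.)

⟨z^2⟩ ≈ 0.7930

By definition ⟨z²⟩ = ∫ z^2 |ψ(z)|² dz.
Evaluating both integrals, ⟨z²⟩ = 2·a^2/7.
With a = 1.666, ⟨z^2⟩ = 0.79302.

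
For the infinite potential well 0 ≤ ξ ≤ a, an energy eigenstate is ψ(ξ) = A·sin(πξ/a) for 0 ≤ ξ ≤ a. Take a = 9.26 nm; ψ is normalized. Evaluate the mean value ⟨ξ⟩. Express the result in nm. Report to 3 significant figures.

⟨ξ⟩ ≈ 4.63 nm

⟨ξ⟩ = ∫ ξ |ψ|² dξ over the full domain.
Using sin²θ = (1 − cos 2θ)/2, the ratio of the moment integral to the normalization integral gives ⟨ξ⟩ = a/2.
Putting a = 9.26 gives 4.630.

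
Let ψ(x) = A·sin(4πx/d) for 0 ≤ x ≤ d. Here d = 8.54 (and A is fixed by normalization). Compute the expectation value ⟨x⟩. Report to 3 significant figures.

⟨x⟩ ≈ 4.27

By definition ⟨x⟩ = ∫ x |ψ(x)|² dx.
Since the A² factors cancel between numerator and denominator, ⟨x⟩ = d/2.
With d = 8.54, ⟨x⟩ = 4.270.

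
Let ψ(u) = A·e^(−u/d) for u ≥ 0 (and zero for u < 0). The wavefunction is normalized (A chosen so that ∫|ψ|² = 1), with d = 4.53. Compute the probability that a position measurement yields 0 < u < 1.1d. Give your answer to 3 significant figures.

The probability is P = ∫ |ψ|² du over [0, 1.1d].
With A² fixed by ∫|ψ|² = 1, i.e. A² = (d/2)^(−1), substitute and integrate.
Substituting t = u/d, A² and the length scale cancel in the ratio: P = ∫_{0}^{1.1} e^(-2·t) dt / ∫_{0}^{∞} e^(-2·t) dt.
With ∫ e^(-2·t) dt = -e^(-2·t)/2 + C, the region integral is 1/2 - e^(-11/5)/2 and the full one is 1/2.
This works out to P = 0.8892.

P ≈ 0.889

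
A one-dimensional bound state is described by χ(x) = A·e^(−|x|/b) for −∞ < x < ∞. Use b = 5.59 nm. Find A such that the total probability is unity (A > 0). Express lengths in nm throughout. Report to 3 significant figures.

A ≈ 0.423 nm^(-1/2)

The normalization condition is ∫|χ|² dx = 1 from −∞ to ∞.
With χ = A·e^(−|x|/b), the integral evaluates to A²·[b].
So A² = (b)^(−1).
With b = 5.59: A² = 0.1789 and A = 0.4230.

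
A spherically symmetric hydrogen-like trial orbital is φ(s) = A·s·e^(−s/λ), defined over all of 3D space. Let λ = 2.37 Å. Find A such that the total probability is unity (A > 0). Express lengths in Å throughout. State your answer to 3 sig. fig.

We need A² ∫|f|² 4πs² ds = 1, taking the integral from 0 to ∞.
The angular integral contributes 4π, leaving ∫₀^∞ s²|φ|² ds.
The integral (without the A² prefactor) comes out to 3·π·λ^5.
Setting this equal to 1 gives A² = 1/(3·π·λ^5).
With λ = 2.37: A² = 0.001419 and A = 0.03767.

A ≈ 0.0377 Å^(-5/2)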